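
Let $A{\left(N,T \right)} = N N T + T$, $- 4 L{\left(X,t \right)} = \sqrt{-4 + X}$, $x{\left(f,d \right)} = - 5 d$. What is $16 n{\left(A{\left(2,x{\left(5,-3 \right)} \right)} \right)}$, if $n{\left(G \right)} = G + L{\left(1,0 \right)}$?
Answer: $1200 - 4 i \sqrt{3} \approx 1200.0 - 6.9282 i$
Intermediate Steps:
$L{\left(X,t \right)} = - \frac{\sqrt{-4 + X}}{4}$
$A{\left(N,T \right)} = T + T N^{2}$ ($A{\left(N,T \right)} = N^{2} T + T = T N^{2} + T = T + T N^{2}$)
$n{\left(G \right)} = G - \frac{i \sqrt{3}}{4}$ ($n{\left(G \right)} = G - \frac{\sqrt{-4 + 1}}{4} = G - \frac{\sqrt{-3}}{4} = G - \frac{i \sqrt{3}}{4}$)
$16 n{\left(A{\left(2,x{\left(5,-3 \right)} \right)} \right)} = 16 \left(\left(-5\right) \left(-3\right) \left(1 + 2^{2}\right) - \frac{i \sqrt{3}}{4}\right) = 16 \left(15 \left(1 + 4\right) - \frac{i \sqrt{3}}{4}\right) = 16 \left(15 \cdot 5 - \frac{i \sqrt{3}}{4}\right) = 16 \left(75 - \frac{i \sqrt{3}}{4}\right) = 1200 - 4 i \sqrt{3}$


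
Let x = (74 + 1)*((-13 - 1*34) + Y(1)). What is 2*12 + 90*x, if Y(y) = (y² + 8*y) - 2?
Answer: -269976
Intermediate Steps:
Y(y) = -2 + y² + 8*y
x = -3000 (x = (74 + 1)*((-13 - 1*34) + (-2 + 1² + 8*1)) = 75*((-13 - 34) + (-2 + 1 + 8)) = 75*(-47 + 7) = 75*(-40) = -3000)
2*12 + 90*x = 2*12 + 90*(-3000) = 24 - 270000 = -269976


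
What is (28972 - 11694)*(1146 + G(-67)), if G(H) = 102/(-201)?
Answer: 1326051944/67 ≈ 1.9792e+7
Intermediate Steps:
G(H) = -34/67 (G(H) = 102*(-1/201) = -34/67)
(28972 - 11694)*(1146 + G(-67)) = (28972 - 11694)*(1146 - 34/67) = 17278*(76748/67) = 1326051944/67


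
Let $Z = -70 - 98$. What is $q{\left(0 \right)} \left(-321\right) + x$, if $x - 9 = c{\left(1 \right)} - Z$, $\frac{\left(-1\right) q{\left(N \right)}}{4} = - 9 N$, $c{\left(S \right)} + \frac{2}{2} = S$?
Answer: $177$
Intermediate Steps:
$c{\left(S \right)} = -1 + S$
$q{\left(N \right)} = 36 N$ ($q{\left(N \right)} = - 4 \left(- 9 N\right) = 36 N$)
$Z = -168$
$x = 177$ ($x = 9 + \left(\left(-1 + 1\right) - -168\right) = 9 + \left(0 + 168\right) = 9 + 168 = 177$)
$q{\left(0 \right)} \left(-321\right) + x = 36 \cdot 0 \left(-321\right) + 177 = 0 \left(-321\right) + 177 = 0 + 177 = 177$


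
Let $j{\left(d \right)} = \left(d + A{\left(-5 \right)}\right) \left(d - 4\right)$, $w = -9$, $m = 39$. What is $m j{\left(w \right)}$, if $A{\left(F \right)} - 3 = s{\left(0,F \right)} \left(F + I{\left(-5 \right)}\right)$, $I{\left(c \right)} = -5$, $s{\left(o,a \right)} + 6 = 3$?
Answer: $-12168$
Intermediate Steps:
$s{\left(o,a \right)} = -3$ ($s{\left(o,a \right)} = -6 + 3 = -3$)
$A{\left(F \right)} = 18 - 3 F$ ($A{\left(F \right)} = 3 - 3 \left(F - 5\right) = 3 - 3 \left(-5 + F\right) = 3 - \left(-15 + 3 F\right) = 18 - 3 F$)
$j{\left(d \right)} = \left(-4 + d\right) \left(33 + d\right)$ ($j{\left(d \right)} = \left(d + \left(18 - -15\right)\right) \left(d - 4\right) = \left(d + \left(18 + 15\right)\right) \left(-4 + d\right) = \left(d + 33\right) \left(-4 + d\right) = \left(33 + d\right) \left(-4 + d\right) = \left(-4 + d\right) \left(33 + d\right)$)
$m j{\left(w \right)} = 39 \left(-132 + \left(-9\right)^{2} + 29 \left(-9\right)\right) = 39 \left(-132 + 81 - 261\right) = 39 \left(-312\right) = -12168$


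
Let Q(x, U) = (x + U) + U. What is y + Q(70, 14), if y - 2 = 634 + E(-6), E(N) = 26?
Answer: 760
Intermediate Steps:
Q(x, U) = x + 2*U (Q(x, U) = (U + x) + U = x + 2*U)
y = 662 (y = 2 + (634 + 26) = 2 + 660 = 662)
y + Q(70, 14) = 662 + (70 + 2*14) = 662 + (70 + 28) = 662 + 98 = 760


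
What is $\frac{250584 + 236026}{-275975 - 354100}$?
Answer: $- \frac{97322}{126015} \approx -0.7723$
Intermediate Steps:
$\frac{250584 + 236026}{-275975 - 354100} = \frac{486610}{-630075} = 486610 \left(- \frac{1}{630075}\right) = - \frac{97322}{126015}$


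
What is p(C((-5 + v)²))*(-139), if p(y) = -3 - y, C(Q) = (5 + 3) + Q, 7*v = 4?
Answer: 208500/49 ≈ 4255.1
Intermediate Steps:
v = 4/7 (v = (⅐)*4 = 4/7 ≈ 0.57143)
C(Q) = 8 + Q
p(C((-5 + v)²))*(-139) = (-3 - (8 + (-5 + 4/7)²))*(-139) = (-3 - (8 + (-31/7)²))*(-139) = (-3 - (8 + 961/49))*(-139) = (-3 - 1*1353/49)*(-139) = (-3 - 1353/49)*(-139) = -1500/49*(-139) = 208500/49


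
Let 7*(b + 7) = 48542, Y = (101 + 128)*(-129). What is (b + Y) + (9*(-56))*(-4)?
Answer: -144182/7 ≈ -20597.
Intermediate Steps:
Y = -29541 (Y = 229*(-129) = -29541)
b = 48493/7 (b = -7 + (⅐)*48542 = -7 + 48542/7 = 48493/7 ≈ 6927.6)
(b + Y) + (9*(-56))*(-4) = (48493/7 - 29541) + (9*(-56))*(-4) = -158294/7 - 504*(-4) = -158294/7 + 2016 = -144182/7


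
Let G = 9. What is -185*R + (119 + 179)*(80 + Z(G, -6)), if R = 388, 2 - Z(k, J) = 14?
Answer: -51516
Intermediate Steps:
Z(k, J) = -12 (Z(k, J) = 2 - 1*14 = 2 - 14 = -12)
-185*R + (119 + 179)*(80 + Z(G, -6)) = -185*388 + (119 + 179)*(80 - 12) = -71780 + 298*68 = -71780 + 20264 = -51516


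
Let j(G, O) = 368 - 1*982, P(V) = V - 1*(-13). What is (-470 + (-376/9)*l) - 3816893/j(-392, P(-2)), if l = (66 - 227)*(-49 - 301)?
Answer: -12977431583/5526 ≈ -2.3484e+6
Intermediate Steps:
P(V) = 13 + V (P(V) = V + 13 = 13 + V)
j(G, O) = -614 (j(G, O) = 368 - 982 = -614)
l = 56350 (l = -161*(-350) = 56350)
(-470 + (-376/9)*l) - 3816893/j(-392, P(-2)) = (-470 - 376/9*56350) - 3816893/(-614) = (-470 - 376/9*56350) - 3816893*(-1)/614 = (-470 - 94*4/9*56350) - 1*(-3816893/614) = (-470 - 376/9*56350) + 3816893/614 = (-470 - 21187600/9) + 3816893/614 = -21191830/9 + 3816893/614 = -12977431583/5526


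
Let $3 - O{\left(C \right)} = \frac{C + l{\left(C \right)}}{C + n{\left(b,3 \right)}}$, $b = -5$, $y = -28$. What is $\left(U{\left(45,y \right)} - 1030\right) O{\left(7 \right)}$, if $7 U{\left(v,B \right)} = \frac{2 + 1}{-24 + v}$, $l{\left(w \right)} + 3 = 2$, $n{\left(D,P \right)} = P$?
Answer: $- \frac{605628}{245} \approx -2471.9$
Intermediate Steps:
$l{\left(w \right)} = -1$ ($l{\left(w \right)} = -3 + 2 = -1$)
$U{\left(v,B \right)} = \frac{3}{7 \left(-24 + v\right)}$ ($U{\left(v,B \right)} = \frac{\left(2 + 1\right) \frac{1}{-24 + v}}{7} = \frac{3 \frac{1}{-24 + v}}{7} = \frac{3}{7 \left(-24 + v\right)}$)
$O{\left(C \right)} = 3 - \frac{-1 + C}{3 + C}$ ($O{\left(C \right)} = 3 - \frac{C - 1}{C + 3} = 3 - \frac{-1 + C}{3 + C}$)
$\left(U{\left(45,y \right)} - 1030\right) O{\left(7 \right)} = \left(\frac{3}{7 \left(-24 + 45\right)} - 1030\right) \frac{2 \left(5 + 7\right)}{3 + 7} = \left(\frac{3}{7 \cdot 21} - 1030\right) 2 \cdot \frac{1}{10} \cdot 12 = \left(\frac{3}{7} \cdot \frac{1}{21} - 1030\right) 2 \cdot \frac{1}{10} \cdot 12 = \left(\frac{1}{49} - 1030\right) \frac{12}{5} = \left(- \frac{50469}{49}\right) \frac{12}{5} = - \frac{605628}{245}$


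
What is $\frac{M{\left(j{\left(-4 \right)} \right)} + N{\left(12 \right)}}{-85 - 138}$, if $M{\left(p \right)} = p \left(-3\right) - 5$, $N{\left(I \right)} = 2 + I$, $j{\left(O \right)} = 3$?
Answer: $0$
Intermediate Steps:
$M{\left(p \right)} = -5 - 3 p$ ($M{\left(p \right)} = - 3 p - 5 = -5 - 3 p$)
$\frac{M{\left(j{\left(-4 \right)} \right)} + N{\left(12 \right)}}{-85 - 138} = \frac{\left(-5 - 9\right) + \left(2 + 12\right)}{-85 - 138} = \frac{\left(-5 - 9\right) + 14}{-223} = \left(-14 + 14\right) \left(- \frac{1}{223}\right) = 0 \left(- \frac{1}{223}\right) = 0$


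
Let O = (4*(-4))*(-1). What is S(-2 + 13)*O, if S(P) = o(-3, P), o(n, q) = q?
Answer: 176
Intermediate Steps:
O = 16 (O = -16*(-1) = 16)
S(P) = P
S(-2 + 13)*O = (-2 + 13)*16 = 11*16 = 176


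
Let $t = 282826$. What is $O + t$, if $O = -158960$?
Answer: $123866$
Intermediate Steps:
$O + t = -158960 + 282826 = 123866$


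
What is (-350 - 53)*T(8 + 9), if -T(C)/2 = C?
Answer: 13702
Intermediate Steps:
T(C) = -2*C
(-350 - 53)*T(8 + 9) = (-350 - 53)*(-2*(8 + 9)) = -(-806)*17 = -403*(-34) = 13702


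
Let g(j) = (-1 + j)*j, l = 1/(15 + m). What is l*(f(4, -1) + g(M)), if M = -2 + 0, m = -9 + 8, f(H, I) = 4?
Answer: 5/7 ≈ 0.71429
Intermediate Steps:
m = -1
l = 1/14 (l = 1/(15 - 1) = 1/14 ≈ 0.071429)
M = -2
g(j) = j*(-1 + j)
l*(f(4, -1) + g(M)) = (4 - 2*(-1 - 2))/14 = (4 - 2*(-3))/14 = (4 + 6)/14 = (1/14)*10 = 5/7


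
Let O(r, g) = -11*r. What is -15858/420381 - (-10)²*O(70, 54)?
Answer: 3596591238/46709 ≈ 77000.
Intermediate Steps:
-15858/420381 - (-10)²*O(70, 54) = -15858/420381 - (-10)²*(-11*70) = -15858*1/420381 - 100*(-770) = -1762/46709 - 1*(-77000) = -1762/46709 + 77000 = 3596591238/46709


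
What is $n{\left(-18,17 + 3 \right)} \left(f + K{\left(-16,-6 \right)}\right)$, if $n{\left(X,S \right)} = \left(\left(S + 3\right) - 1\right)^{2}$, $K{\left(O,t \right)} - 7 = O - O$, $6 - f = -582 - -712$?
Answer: $-56628$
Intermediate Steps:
$f = -124$ ($f = 6 - \left(-582 - -712\right) = 6 - \left(-582 + 712\right) = 6 - 130 = -124$)
$K{\left(O,t \right)} = 7$ ($K{\left(O,t \right)} = 7 + \left(O - O\right) = 7 + 0 = 7$)
$n{\left(X,S \right)} = \left(2 + S\right)^{2}$ ($n{\left(X,S \right)} = \left(\left(3 + S\right) - 1\right)^{2} = \left(2 + S\right)^{2}$)
$n{\left(-18,17 + 3 \right)} \left(f + K{\left(-16,-6 \right)}\right) = \left(2 + \left(17 + 3\right)\right)^{2} \left(-124 + 7\right) = \left(2 + 20\right)^{2} \left(-117\right) = 22^{2} \left(-117\right) = 484 \left(-117\right) = -56628$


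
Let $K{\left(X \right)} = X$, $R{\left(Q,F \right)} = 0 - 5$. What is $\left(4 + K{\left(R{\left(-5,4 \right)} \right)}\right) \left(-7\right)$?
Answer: $7$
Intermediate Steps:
$R{\left(Q,F \right)} = -5$
$\left(4 + K{\left(R{\left(-5,4 \right)} \right)}\right) \left(-7\right) = \left(4 - 5\right) \left(-7\right) = \left(-1\right) \left(-7\right) = 7$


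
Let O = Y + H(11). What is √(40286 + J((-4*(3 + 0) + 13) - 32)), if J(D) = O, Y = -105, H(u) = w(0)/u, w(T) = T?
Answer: √40181 ≈ 200.45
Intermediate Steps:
H(u) = 0 (H(u) = 0/u = 0)
O = -105 (O = -105 + 0 = -105)
J(D) = -105
√(40286 + J((-4*(3 + 0) + 13) - 32)) = √(40286 - 105) = √40181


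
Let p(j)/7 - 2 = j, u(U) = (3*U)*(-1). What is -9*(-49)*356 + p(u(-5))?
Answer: 157115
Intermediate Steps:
u(U) = -3*U
p(j) = 14 + 7*j
-9*(-49)*356 + p(u(-5)) = -9*(-49)*356 + (14 + 7*(-3*(-5))) = 441*356 + (14 + 7*15) = 156996 + (14 + 105) = 156996 + 119 = 157115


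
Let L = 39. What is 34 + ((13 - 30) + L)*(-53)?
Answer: -1132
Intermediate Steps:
34 + ((13 - 30) + L)*(-53) = 34 + ((13 - 30) + 39)*(-53) = 34 + (-17 + 39)*(-53) = 34 + 22*(-53) = 34 - 1166 = -1132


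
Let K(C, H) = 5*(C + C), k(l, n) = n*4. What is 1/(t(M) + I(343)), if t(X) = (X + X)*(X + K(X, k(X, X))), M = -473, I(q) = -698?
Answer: 1/4921340 ≈ 2.0320e-7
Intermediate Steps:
k(l, n) = 4*n
K(C, H) = 10*C (K(C, H) = 5*(2*C) = 10*C)
t(X) = 22*X² (t(X) = (X + X)*(X + 10*X) = (2*X)*(11*X) = 22*X²)
1/(t(M) + I(343)) = 1/(22*(-473)² - 698) = 1/(22*223729 - 698) = 1/(4922038 - 698) = 1/4921340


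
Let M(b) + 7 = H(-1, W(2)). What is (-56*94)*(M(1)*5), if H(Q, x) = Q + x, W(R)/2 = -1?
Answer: 263200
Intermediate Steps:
W(R) = -2 (W(R) = 2*(-1) = -2)
M(b) = -10 (M(b) = -7 + (-1 - 2) = -7 - 3 = -10)
(-56*94)*(M(1)*5) = (-56*94)*(-10*5) = -5264*(-50) = 263200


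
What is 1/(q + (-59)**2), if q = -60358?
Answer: -1/56877 ≈ -1.7582e-5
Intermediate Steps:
1/(q + (-59)**2) = 1/(-60358 + (-59)**2) = 1/(-60358 + 3481) = 1/(-56877) = -1/56877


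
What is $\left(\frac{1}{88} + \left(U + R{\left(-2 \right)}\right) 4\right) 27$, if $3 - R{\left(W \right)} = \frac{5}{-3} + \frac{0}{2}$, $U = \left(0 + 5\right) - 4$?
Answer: $\frac{53883}{88} \approx 612.31$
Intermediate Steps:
$U = 1$ ($U = 5 - 4 = 1$)
$R{\left(W \right)} = \frac{14}{3}$ ($R{\left(W \right)} = 3 - \left(\frac{5}{-3} + \frac{0}{2}\right) = 3 - \left(5 \left(- \frac{1}{3}\right) + 0 \cdot \frac{1}{2}\right) = 3 - \left(- \frac{5}{3} + 0\right) = 3 - - \frac{5}{3} = 3 + \frac{5}{3} = \frac{14}{3}$)
$\left(\frac{1}{88} + \left(U + R{\left(-2 \right)}\right) 4\right) 27 = \left(\frac{1}{88} + \left(1 + \frac{14}{3}\right) 4\right) 27 = \left(\frac{1}{88} + \frac{17}{3} \cdot 4\right) 27 = \left(\frac{1}{88} + \frac{68}{3}\right) 27 = \frac{5987}{264} \cdot 27 = \frac{53883}{88}$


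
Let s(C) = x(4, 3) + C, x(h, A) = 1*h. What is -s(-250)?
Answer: 246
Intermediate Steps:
x(h, A) = h
s(C) = 4 + C
-s(-250) = -(4 - 250) = -1*(-246) = 246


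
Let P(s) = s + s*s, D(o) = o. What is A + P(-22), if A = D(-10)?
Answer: 452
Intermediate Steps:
P(s) = s + s²
A = -10
A + P(-22) = -10 - 22*(1 - 22) = -10 - 22*(-21) = -10 + 462 = 452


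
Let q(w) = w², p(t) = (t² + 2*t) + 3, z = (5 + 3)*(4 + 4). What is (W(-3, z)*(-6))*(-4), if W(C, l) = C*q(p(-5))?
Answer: -23328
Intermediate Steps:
z = 64 (z = 8*8 = 64)
p(t) = 3 + t² + 2*t
W(C, l) = 324*C (W(C, l) = C*(3 + (-5)² + 2*(-5))² = C*(3 + 25 - 10)² = C*18² = C*324 = 324*C)
(W(-3, z)*(-6))*(-4) = ((324*(-3))*(-6))*(-4) = -972*(-6)*(-4) = 5832*(-4) = -23328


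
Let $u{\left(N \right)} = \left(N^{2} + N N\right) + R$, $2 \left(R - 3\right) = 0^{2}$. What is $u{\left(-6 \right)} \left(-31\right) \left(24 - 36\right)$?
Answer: $27900$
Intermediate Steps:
$R = 3$ ($R = 3 + \frac{0^{2}}{2} = 3 + \frac{1}{2} \cdot 0 = 3 + 0 = 3$)
$u{\left(N \right)} = 3 + 2 N^{2}$ ($u{\left(N \right)} = \left(N^{2} + N N\right) + 3 = \left(N^{2} + N^{2}\right) + 3 = 2 N^{2} + 3 = 3 + 2 N^{2}$)
$u{\left(-6 \right)} \left(-31\right) \left(24 - 36\right) = \left(3 + 2 \left(-6\right)^{2}\right) \left(-31\right) \left(24 - 36\right) = \left(3 + 2 \cdot 36\right) \left(-31\right) \left(24 - 36\right) = \left(3 + 72\right) \left(-31\right) \left(-12\right) = 75 \left(-31\right) \left(-12\right) = \left(-2325\right) \left(-12\right) = 27900$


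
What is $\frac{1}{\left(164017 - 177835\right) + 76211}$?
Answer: $\frac{1}{62393} \approx 1.6027 \cdot 10^{-5}$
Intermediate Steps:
$\frac{1}{\left(164017 - 177835\right) + 76211} = \frac{1}{-13818 + 76211} = \frac{1}{62393}$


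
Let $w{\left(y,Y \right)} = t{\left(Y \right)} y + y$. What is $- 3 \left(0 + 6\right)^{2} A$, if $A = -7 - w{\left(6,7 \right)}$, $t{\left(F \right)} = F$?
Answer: $5940$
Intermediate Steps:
$w{\left(y,Y \right)} = y + Y y$ ($w{\left(y,Y \right)} = Y y + y = y + Y y$)
$A = -55$ ($A = -7 - 6 \left(1 + 7\right) = -7 - 6 \cdot 8 = -7 - 48 = -55$)
$- 3 \left(0 + 6\right)^{2} A = - 3 \left(0 + 6\right)^{2} \left(-55\right) = - 3 \cdot 6^{2} \left(-55\right) = \left(-3\right) 36 \left(-55\right) = \left(-108\right) \left(-55\right) = 5940$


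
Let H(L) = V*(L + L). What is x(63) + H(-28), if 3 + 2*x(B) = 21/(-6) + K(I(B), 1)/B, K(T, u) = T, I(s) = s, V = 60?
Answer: -13451/4 ≈ -3362.8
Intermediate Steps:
H(L) = 120*L (H(L) = 60*(L + L) = 60*(2*L) = 120*L)
x(B) = -11/4 (x(B) = -3/2 + (21/(-6) + B/B)/2 = -3/2 + (21*(-1/6) + 1)/2 = -3/2 + (-7/2 + 1)/2 = -3/2 + (1/2)*(-5/2) = -3/2 - 5/4 = -11/4)
x(63) + H(-28) = -11/4 + 120*(-28) = -11/4 - 3360 = -13451/4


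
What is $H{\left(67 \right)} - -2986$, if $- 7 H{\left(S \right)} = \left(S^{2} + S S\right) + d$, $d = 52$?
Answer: $1696$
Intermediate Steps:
$H{\left(S \right)} = - \frac{52}{7} - \frac{2 S^{2}}{7}$ ($H{\left(S \right)} = - \frac{\left(S^{2} + S S\right) + 52}{7} = - \frac{\left(S^{2} + S^{2}\right) + 52}{7} = - \frac{2 S^{2} + 52}{7} = - \frac{52 + 2 S^{2}}{7} = - \frac{52}{7} - \frac{2 S^{2}}{7}$)
$H{\left(67 \right)} - -2986 = \left(- \frac{52}{7} - \frac{2 \cdot 67^{2}}{7}\right) - -2986 = \left(- \frac{52}{7} - \frac{8978}{7}\right) + 2986 = -1290 + 2986 = 1696$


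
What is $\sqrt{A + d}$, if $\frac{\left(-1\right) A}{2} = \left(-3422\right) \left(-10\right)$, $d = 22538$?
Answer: $i \sqrt{45902} \approx 214.25 i$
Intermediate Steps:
$A = -68440$ ($A = - 2 \left(\left(-3422\right) \left(-10\right)\right) = \left(-2\right) 34220 = -68440$)
$\sqrt{A + d} = \sqrt{-68440 + 22538} = \sqrt{-45902} = i \sqrt{45902}$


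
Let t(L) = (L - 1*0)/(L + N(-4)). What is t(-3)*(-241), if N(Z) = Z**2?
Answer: 723/13 ≈ 55.615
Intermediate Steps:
t(L) = L/(16 + L) (t(L) = (L - 1*0)/(L + (-4)**2) = (L + 0)/(L + 16) = L/(16 + L))
t(-3)*(-241) = -3/(16 - 3)*(-241) = -3/13*(-241) = 723/13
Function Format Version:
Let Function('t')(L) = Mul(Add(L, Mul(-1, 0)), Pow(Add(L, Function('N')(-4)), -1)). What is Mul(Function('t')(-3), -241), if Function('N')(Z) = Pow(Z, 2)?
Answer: Rational(723, 13) ≈ 55.615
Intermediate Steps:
Function('t')(L) = Mul(L, Pow(Add(16, L), -1)) (Function('t')(L) = Mul(Add(L, Mul(-1, 0)), Pow(Add(L, Pow(-4, 2)), -1)) = Mul(Add(L, 0), Pow(Add(L, 16), -1)) = Mul(L, Pow(Add(16, L), -1)))
Mul(Function('t')(-3), -241) = Mul(Mul(-3, Pow(Add(16, -3), -1)), -241) = Mul(Mul(-3, Pow(13, -1)), -241) = Mul(Mul(-3, Rational(1, 13)), -241) = Mul(Rational(-3, 13), -241) = Rational(723, 13)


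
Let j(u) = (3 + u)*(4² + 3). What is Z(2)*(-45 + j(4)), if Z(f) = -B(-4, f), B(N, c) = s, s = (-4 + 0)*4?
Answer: 1408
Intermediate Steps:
s = -16 (s = -4*4 = -16)
j(u) = 57 + 19*u (j(u) = (3 + u)*(16 + 3) = (3 + u)*19 = 57 + 19*u)
B(N, c) = -16
Z(f) = 16 (Z(f) = -1*(-16) = 16)
Z(2)*(-45 + j(4)) = 16*(-45 + (57 + 19*4)) = 16*(-45 + (57 + 76)) = 16*(-45 + 133) = 16*88 = 1408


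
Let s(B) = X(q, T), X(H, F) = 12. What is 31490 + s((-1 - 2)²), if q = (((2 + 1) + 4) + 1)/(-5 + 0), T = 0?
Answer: 31502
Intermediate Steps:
q = -8/5 (q = ((3 + 4) + 1)/(-5) = (7 + 1)*(-⅕) = 8*(-⅕) = -8/5 ≈ -1.6000)
s(B) = 12
31490 + s((-1 - 2)²) = 31490 + 12 = 31502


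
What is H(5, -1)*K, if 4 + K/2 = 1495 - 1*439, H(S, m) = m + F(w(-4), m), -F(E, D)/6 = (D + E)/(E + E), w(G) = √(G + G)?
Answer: -8416 - 1578*I*√2 ≈ -8416.0 - 2231.6*I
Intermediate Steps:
w(G) = √2*√G (w(G) = √(2*G) = √2*√G)
F(E, D) = -3*(D + E)/E (F(E, D) = -6*(D + E)/(E + E) = -6*(D + E)/(2*E) = -6*(D + E)*1/(2*E) = -3*(D + E)/E)
H(S, m) = -3 + m + 3*I*m*√2/4 (H(S, m) = m + (-3 - 3*m/(√2*√(-4))) = m + (-3 - 3*m/(√2*(2*I))) = m + (-3 - 3*m/(2*I*√2)) = m + (-3 - 3*m*(-I*√2/4)) = m + (-3 + 3*I*m*√2/4) = -3 + m + 3*I*m*√2/4)
K = 2104 (K = -8 + 2*(1495 - 1*439) = -8 + 2*(1495 - 439) = -8 + 2*1056 = -8 + 2112 = 2104)
H(5, -1)*K = (-3 - 1 + (¾)*I*(-1)*√2)*2104 = (-3 - 1 - 3*I*√2/4)*2104 = (-4 - 3*I*√2/4)*2104 = -8416 - 1578*I*√2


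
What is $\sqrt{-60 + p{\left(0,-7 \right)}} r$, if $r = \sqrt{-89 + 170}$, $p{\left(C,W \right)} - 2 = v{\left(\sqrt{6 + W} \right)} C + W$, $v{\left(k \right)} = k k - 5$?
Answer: $9 i \sqrt{65} \approx 72.56 i$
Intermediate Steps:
$v{\left(k \right)} = -5 + k^{2}$ ($v{\left(k \right)} = k^{2} - 5 = -5 + k^{2}$)
$p{\left(C,W \right)} = 2 + W + C \left(1 + W\right)$ ($p{\left(C,W \right)} = 2 + \left(\left(-5 + \left(\sqrt{6 + W}\right)^{2}\right) C + W\right) = 2 + \left(\left(-5 + \left(6 + W\right)\right) C + W\right) = 2 + \left(\left(1 + W\right) C + W\right) = 2 + \left(C \left(1 + W\right) + W\right) = 2 + \left(W + C \left(1 + W\right)\right) = 2 + W + C \left(1 + W\right)$)
$r = 9$ ($r = \sqrt{81} = 9$)
$\sqrt{-60 + p{\left(0,-7 \right)}} r = \sqrt{-60 + \left(2 - 7 + 0 \left(1 - 7\right)\right)} 9 = \sqrt{-60 + \left(2 - 7 + 0 \left(-6\right)\right)} 9 = \sqrt{-60 + \left(2 - 7 + 0\right)} 9 = \sqrt{-60 - 5} \cdot 9 = \sqrt{-65} \cdot 9 = i \sqrt{65} \cdot 9 = 9 i \sqrt{65}$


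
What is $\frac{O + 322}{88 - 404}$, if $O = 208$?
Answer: $- \frac{265}{158} \approx -1.6772$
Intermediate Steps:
$\frac{O + 322}{88 - 404} = \frac{208 + 322}{88 - 404} = \frac{530}{-316} = 530 \left(- \frac{1}{316}\right) = - \frac{265}{158}$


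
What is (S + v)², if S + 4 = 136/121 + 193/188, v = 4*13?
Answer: 1301481680625/517471504 ≈ 2515.1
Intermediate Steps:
v = 52
S = -42071/22748 (S = -4 + (136/121 + 193/188) = -4 + 48921/22748 = -42071/22748 ≈ -1.8494)
(S + v)² = (-42071/22748 + 52)² = (1140825/22748)² = 1301481680625/517471504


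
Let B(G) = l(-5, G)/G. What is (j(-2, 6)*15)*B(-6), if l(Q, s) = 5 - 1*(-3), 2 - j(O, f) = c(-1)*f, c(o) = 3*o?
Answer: -400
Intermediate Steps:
j(O, f) = 2 + 3*f (j(O, f) = 2 - 3*(-1)*f = 2 - (-3)*f = 2 + 3*f)
l(Q, s) = 8 (l(Q, s) = 5 + 3 = 8)
B(G) = 8/G
(j(-2, 6)*15)*B(-6) = ((2 + 3*6)*15)*(8/(-6)) = ((2 + 18)*15)*(8*(-⅙)) = (20*15)*(-4/3) = 300*(-4/3) = -400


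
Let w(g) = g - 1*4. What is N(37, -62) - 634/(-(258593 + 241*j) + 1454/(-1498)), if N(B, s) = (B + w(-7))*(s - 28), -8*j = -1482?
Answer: -2125899110236/908504705 ≈ -2340.0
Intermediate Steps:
w(g) = -4 + g (w(g) = g - 4 = -4 + g)
j = 741/4 (j = -1/8*(-1482) = 741/4 ≈ 185.25)
N(B, s) = (-28 + s)*(-11 + B) (N(B, s) = (B + (-4 - 7))*(s - 28) = (B - 11)*(-28 + s) = (-11 + B)*(-28 + s) = (-28 + s)*(-11 + B))
N(37, -62) - 634/(-(258593 + 241*j) + 1454/(-1498)) = (308 - 28*37 - 11*(-62) + 37*(-62)) - 634/(-241/(1/(741/4 + 1073)) + 1454/(-1498)) = (308 - 1036 + 682 - 2294) - 634/(-241/(1/(5033/4)) + 1454*(-1/1498)) = -2340 - 634/(-241/4/5033 - 727/749) = -2340 - 634/(-241*5033/4 - 727/749) = -2340 - 634/(-1212953/4 - 727/749) = -2340 - 634/(-908504705/2996) = -2340 - 634*(-2996)/908504705 = -2340 - 1*(-1899464/908504705) = -2340 + 1899464/908504705 = -2125899110236/908504705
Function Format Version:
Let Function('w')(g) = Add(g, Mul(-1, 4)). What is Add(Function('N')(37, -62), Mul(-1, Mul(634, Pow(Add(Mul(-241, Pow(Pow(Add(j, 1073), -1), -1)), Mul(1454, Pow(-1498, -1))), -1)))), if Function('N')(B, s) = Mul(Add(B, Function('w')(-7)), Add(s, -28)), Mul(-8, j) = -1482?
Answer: Rational(-2125899110236, 908504705) ≈ -2340.0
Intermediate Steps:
Function('w')(g) = Add(-4, g) (Function('w')(g) = Add(g, -4) = Add(-4, g))
j = Rational(741, 4) (j = Mul(Rational(-1, 8), -1482) = Rational(741, 4) ≈ 185.25)
Function('N')(B, s) = Mul(Add(-28, s), Add(-11, B)) (Function('N')(B, s) = Mul(Add(B, Add(-4, -7)), Add(s, -28)) = Mul(Add(B, -11), Add(-28, s)) = Mul(Add(-11, B), Add(-28, s)) = Mul(Add(-28, s), Add(-11, B)))
Add(Function('N')(37, -62), Mul(-1, Mul(634, Pow(Add(Mul(-241, Pow(Pow(Add(j, 1073), -1), -1)), Mul(1454, Pow(-1498, -1))), -1)))) = Add(Add(308, Mul(-28, 37), Mul(-11, -62), Mul(37, -62)), Mul(-1, Mul(634, Pow(Add(Mul(-241, Pow(Pow(Add(Rational(741, 4), 1073), -1), -1)), Mul(1454, Pow(-1498, -1))), -1)))) = Add(Add(308, -1036, 682, -2294), Mul(-1, Mul(634, Pow(Add(Mul(-241, Pow(Pow(Rational(5033, 4), -1), -1)), Mul(1454, Rational(-1, 1498))), -1)))) = Add(-2340, Mul(-1, Mul(634, Pow(Add(Mul(-241, Pow(Rational(4, 5033), -1)), Rational(-727, 749)), -1)))) = Add(-2340, Mul(-1, Mul(634, Pow(Add(Mul(-241, Rational(5033, 4)), Rational(-727, 749)), -1)))) = Add(-2340, Mul(-1, Mul(634, Pow(Add(Rational(-1212953, 4), Rational(-727, 749)), -1)))) = Add(-2340, Mul(-1, Mul(634, Pow(Rational(-908504705, 2996), -1)))) = Add(-2340, Mul(-1, Mul(634, Rational(-2996, 908504705)))) = Add(-2340, Mul(-1, Rational(-1899464, 908504705))) = Add(-2340, Rational(1899464, 908504705)) = Rational(-2125899110236, 908504705)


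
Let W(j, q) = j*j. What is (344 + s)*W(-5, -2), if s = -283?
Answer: 1525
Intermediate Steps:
W(j, q) = j**2
(344 + s)*W(-5, -2) = (344 - 283)*(-5)**2 = 61*25 = 1525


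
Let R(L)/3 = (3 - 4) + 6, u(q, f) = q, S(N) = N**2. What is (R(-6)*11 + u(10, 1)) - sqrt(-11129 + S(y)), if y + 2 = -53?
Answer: 175 - 2*I*sqrt(2026) ≈ 175.0 - 90.022*I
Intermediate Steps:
y = -55 (y = -2 - 53 = -55)
R(L) = 15 (R(L) = 3*((3 - 4) + 6) = 3*(-1 + 6) = 3*5 = 15)
(R(-6)*11 + u(10, 1)) - sqrt(-11129 + S(y)) = (15*11 + 10) - sqrt(-11129 + (-55)**2) = (165 + 10) - sqrt(-11129 + 3025) = 175 - sqrt(-8104) = 175 - 2*I*sqrt(2026)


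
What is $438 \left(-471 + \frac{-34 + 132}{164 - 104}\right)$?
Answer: $- \frac{1027913}{5} \approx -2.0558 \cdot 10^{5}$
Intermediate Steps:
$438 \left(-471 + \frac{-34 + 132}{164 - 104}\right) = 438 \left(-471 + \frac{98}{60}\right) = 438 \left(-471 + 98 \cdot \frac{1}{60}\right) = 438 \left(-471 + \frac{49}{30}\right) = 438 \left(- \frac{14081}{30}\right) = - \frac{1027913}{5}$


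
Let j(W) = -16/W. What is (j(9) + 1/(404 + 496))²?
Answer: 284089/90000 ≈ 3.1565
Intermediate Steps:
(j(9) + 1/(404 + 496))² = (-16/9 + 1/(404 + 496))² = (-16*⅑ + 1/900)² = (-16/9 + 1/900)² = (-533/300)² = 284089/90000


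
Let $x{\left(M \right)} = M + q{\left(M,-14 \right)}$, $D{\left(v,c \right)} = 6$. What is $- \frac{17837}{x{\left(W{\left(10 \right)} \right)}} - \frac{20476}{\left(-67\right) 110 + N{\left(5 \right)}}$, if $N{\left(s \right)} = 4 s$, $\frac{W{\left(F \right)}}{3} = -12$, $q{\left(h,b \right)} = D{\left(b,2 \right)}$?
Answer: $\frac{4390541}{7350} \approx 597.35$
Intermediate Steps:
$q{\left(h,b \right)} = 6$
$W{\left(F \right)} = -36$ ($W{\left(F \right)} = 3 \left(-12\right) = -36$)
$x{\left(M \right)} = 6 + M$ ($x{\left(M \right)} = M + 6 = 6 + M$)
$- \frac{17837}{x{\left(W{\left(10 \right)} \right)}} - \frac{20476}{\left(-67\right) 110 + N{\left(5 \right)}} = - \frac{17837}{6 - 36} - \frac{20476}{\left(-67\right) 110 + 4 \cdot 5} = - \frac{17837}{-30} - \frac{20476}{-7370 + 20} = \left(-17837\right) \left(- \frac{1}{30}\right) - \frac{20476}{-7350} = \frac{17837}{30} - - \frac{10238}{3675} = \frac{17837}{30} + \frac{10238}{3675} = \frac{4390541}{7350}$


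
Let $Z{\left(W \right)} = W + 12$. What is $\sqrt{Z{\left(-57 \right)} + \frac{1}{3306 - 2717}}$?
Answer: $\frac{2 i \sqrt{3902714}}{589} \approx 6.7081 i$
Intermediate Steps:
$Z{\left(W \right)} = 12 + W$
$\sqrt{Z{\left(-57 \right)} + \frac{1}{3306 - 2717}} = \sqrt{\left(12 - 57\right) + \frac{1}{3306 - 2717}} = \sqrt{-45 + \frac{1}{589}} = \sqrt{- \frac{26504}{589}} = \frac{2 i \sqrt{3902714}}{589}$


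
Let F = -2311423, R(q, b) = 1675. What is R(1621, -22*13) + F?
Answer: -2309748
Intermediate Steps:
R(1621, -22*13) + F = 1675 - 2311423 = -2309748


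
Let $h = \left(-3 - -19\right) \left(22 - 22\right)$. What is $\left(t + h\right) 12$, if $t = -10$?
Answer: $-120$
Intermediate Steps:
$h = 0$ ($h = \left(-3 + 19\right) 0 = 16 \cdot 0 = 0$)
$\left(t + h\right) 12 = \left(-10 + 0\right) 12 = \left(-10\right) 12 = -120$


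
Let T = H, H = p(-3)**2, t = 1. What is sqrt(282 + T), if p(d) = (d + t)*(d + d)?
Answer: sqrt(426) ≈ 20.640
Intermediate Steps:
p(d) = 2*d*(1 + d) (p(d) = (d + 1)*(d + d) = (1 + d)*(2*d) = 2*d*(1 + d))
H = 144 (H = (2*(-3)*(1 - 3))**2 = (2*(-3)*(-2))**2 = 12**2 = 144)
T = 144
sqrt(282 + T) = sqrt(282 + 144) = sqrt(426)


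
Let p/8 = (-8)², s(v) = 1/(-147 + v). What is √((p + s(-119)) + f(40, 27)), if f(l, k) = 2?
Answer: √36368318/266 ≈ 22.671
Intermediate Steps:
p = 512 (p = 8*(-8)² = 8*64 = 512)
√((p + s(-119)) + f(40, 27)) = √((512 + 1/(-147 - 119)) + 2) = √((512 + 1/(-266)) + 2) = √((512 - 1/266) + 2) = √(136191/266 + 2) = √(136723/266) = √36368318/266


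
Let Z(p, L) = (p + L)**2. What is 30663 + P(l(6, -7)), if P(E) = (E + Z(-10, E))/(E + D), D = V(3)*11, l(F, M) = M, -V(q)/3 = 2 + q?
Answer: 2636877/86 ≈ 30661.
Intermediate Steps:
V(q) = -6 - 3*q (V(q) = -3*(2 + q) = -6 - 3*q)
Z(p, L) = (L + p)**2
D = -165 (D = (-6 - 3*3)*11 = (-6 - 9)*11 = -15*11 = -165)
P(E) = (E + (-10 + E)**2)/(-165 + E) (P(E) = (E + (E - 10)**2)/(E - 165) = (E + (-10 + E)**2)/(-165 + E))
30663 + P(l(6, -7)) = 30663 + (-7 + (-10 - 7)**2)/(-165 - 7) = 30663 + (-7 + (-17)**2)/(-172) = 30663 - (-7 + 289)/172 = 30663 - 1/172*282 = 30663 - 141/86 = 2636877/86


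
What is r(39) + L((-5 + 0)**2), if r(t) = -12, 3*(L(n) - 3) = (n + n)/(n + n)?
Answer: -26/3 ≈ -8.6667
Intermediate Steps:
L(n) = 10/3 (L(n) = 3 + ((n + n)/(n + n))/3 = 3 + ((2*n)/((2*n)))/3 = 3 + ((2*n)*(1/(2*n)))/3 = 3 + (1/3)*1 = 3 + 1/3 = 10/3)
r(39) + L((-5 + 0)**2) = -12 + 10/3 = -26/3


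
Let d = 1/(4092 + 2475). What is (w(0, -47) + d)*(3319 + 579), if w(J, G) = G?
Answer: -1203109904/6567 ≈ -1.8321e+5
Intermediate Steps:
d = 1/6567 ≈ 0.00015228
(w(0, -47) + d)*(3319 + 579) = (-47 + 1/6567)*(3319 + 579) = -308648/6567*3898 = -1203109904/6567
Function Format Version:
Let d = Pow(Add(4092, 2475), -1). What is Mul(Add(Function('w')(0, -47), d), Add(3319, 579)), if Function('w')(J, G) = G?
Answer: Rational(-1203109904, 6567) ≈ -1.8321e+5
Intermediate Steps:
d = Rational(1, 6567) (d = Pow(6567, -1) = Rational(1, 6567) ≈ 0.00015228)
Mul(Add(Function('w')(0, -47), d), Add(3319, 579)) = Mul(Add(-47, Rational(1, 6567)), Add(3319, 579)) = Mul(Rational(-308648, 6567), 3898) = Rational(-1203109904, 6567)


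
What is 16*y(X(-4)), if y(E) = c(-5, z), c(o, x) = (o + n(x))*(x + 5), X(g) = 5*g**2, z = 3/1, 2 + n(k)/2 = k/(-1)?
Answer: -1920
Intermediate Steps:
n(k) = -4 - 2*k (n(k) = -4 + 2*(k/(-1)) = -4 + 2*(k*(-1)) = -4 + 2*(-k) = -4 - 2*k)
z = 3 (z = 3*1 = 3)
c(o, x) = (5 + x)*(-4 + o - 2*x) (c(o, x) = (o + (-4 - 2*x))*(x + 5) = (-4 + o - 2*x)*(5 + x) = (5 + x)*(-4 + o - 2*x))
y(E) = -120 (y(E) = -20 - 14*3 - 2*3**2 + 5*(-5) - 5*3 = -20 - 42 - 2*9 - 25 - 15 = -20 - 42 - 18 - 25 - 15 = -120)
16*y(X(-4)) = 16*(-120) = -1920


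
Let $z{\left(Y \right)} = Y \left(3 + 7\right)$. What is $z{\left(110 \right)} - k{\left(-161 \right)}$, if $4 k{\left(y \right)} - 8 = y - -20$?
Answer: $\frac{4533}{4} \approx 1133.3$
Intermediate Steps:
$k{\left(y \right)} = 7 + \frac{y}{4}$ ($k{\left(y \right)} = 2 + \frac{y - -20}{4} = 2 + \frac{y + 20}{4} = 2 + \frac{20 + y}{4} = 2 + \left(5 + \frac{y}{4}\right) = 7 + \frac{y}{4}$)
$z{\left(Y \right)} = 10 Y$ ($z{\left(Y \right)} = Y 10 = 10 Y$)
$z{\left(110 \right)} - k{\left(-161 \right)} = 10 \cdot 110 - \left(7 + \frac{1}{4} \left(-161\right)\right) = 1100 - \left(7 - \frac{161}{4}\right) = 1100 - - \frac{133}{4} = 1100 + \frac{133}{4} = \frac{4533}{4}$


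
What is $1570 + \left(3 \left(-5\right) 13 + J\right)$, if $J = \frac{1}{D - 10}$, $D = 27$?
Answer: $\frac{23376}{17} \approx 1375.1$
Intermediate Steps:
$J = \frac{1}{17}$ ($J = \frac{1}{27 - 10} = \frac{1}{17} \approx 0.058824$)
$1570 + \left(3 \left(-5\right) 13 + J\right) = 1570 + \left(3 \left(-5\right) 13 + \frac{1}{17}\right) = 1570 + \left(\left(-15\right) 13 + \frac{1}{17}\right) = 1570 + \left(-195 + \frac{1}{17}\right) = 1570 - \frac{3314}{17} = \frac{23376}{17}$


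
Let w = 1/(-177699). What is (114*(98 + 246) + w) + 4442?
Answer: 7757982941/177699 ≈ 43658.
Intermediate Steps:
w = -1/177699 ≈ -5.6275e-6
(114*(98 + 246) + w) + 4442 = (114*(98 + 246) - 1/177699) + 4442 = (114*344 - 1/177699) + 4442 = (39216 - 1/177699) + 4442 = 6968643983/177699 + 4442 = 7757982941/177699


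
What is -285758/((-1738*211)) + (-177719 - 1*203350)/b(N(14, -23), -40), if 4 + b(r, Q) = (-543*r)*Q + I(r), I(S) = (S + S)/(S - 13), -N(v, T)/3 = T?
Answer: 367200271525/699481196993 ≈ 0.52496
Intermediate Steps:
N(v, T) = -3*T
I(S) = 2*S/(-13 + S) (I(S) = (2*S)/(-13 + S) = 2*S/(-13 + S))
b(r, Q) = -4 - 543*Q*r + 2*r/(-13 + r) (b(r, Q) = -4 + ((-543*r)*Q + 2*r/(-13 + r)) = -4 + (-543*Q*r + 2*r/(-13 + r)) = -4 - 543*Q*r + 2*r/(-13 + r))
-285758/((-1738*211)) + (-177719 - 1*203350)/b(N(14, -23), -40) = -285758/((-1738*211)) + (-177719 - 1*203350)/(((2*(-3*(-23)) - (-13 - 3*(-23))*(4 + 543*(-40)*(-3*(-23))))/(-13 - 3*(-23)))) = -285758/(-366718) + (-177719 - 203350)/(((2*69 - (-13 + 69)*(4 + 543*(-40)*69))/(-13 + 69))) = -285758*(-1/366718) - 381069*56/(138 - 1*56*(4 - 1498680)) = 12989/16669 - 381069*56/(138 - 1*56*(-1498676)) = 12989/16669 - 381069*56/(138 + 83925856) = 12989/16669 - 381069/((1/56)*83925994) = 12989/16669 - 381069/41962997/28 = 12989/16669 - 381069*28/41962997 = 12989/16669 - 10669932/41962997 = 367200271525/699481196993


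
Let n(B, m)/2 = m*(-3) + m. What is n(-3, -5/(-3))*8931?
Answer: -59540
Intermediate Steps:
n(B, m) = -4*m (n(B, m) = 2*(m*(-3) + m) = 2*(-3*m + m) = 2*(-2*m) = -4*m)
n(-3, -5/(-3))*8931 = -(-20)/(-3)*8931 = -(-20)*(-1)/3*8931 = -4*5/3*8931 = -20/3*8931 = -59540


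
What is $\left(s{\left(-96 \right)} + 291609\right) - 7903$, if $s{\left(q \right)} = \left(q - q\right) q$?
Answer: $283706$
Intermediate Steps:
$s{\left(q \right)} = 0$ ($s{\left(q \right)} = 0 q = 0$)
$\left(s{\left(-96 \right)} + 291609\right) - 7903 = \left(0 + 291609\right) - 7903 = 291609 - 7903 = 283706$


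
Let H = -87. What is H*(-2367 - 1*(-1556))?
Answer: 70557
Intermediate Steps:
H*(-2367 - 1*(-1556)) = -87*(-2367 - 1*(-1556)) = -87*(-2367 + 1556) = -87*(-811) = 70557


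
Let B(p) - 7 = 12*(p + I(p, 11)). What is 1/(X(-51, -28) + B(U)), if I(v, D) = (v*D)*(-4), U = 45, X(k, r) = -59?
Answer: -1/23272 ≈ -4.2970e-5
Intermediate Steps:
I(v, D) = -4*D*v (I(v, D) = (D*v)*(-4) = -4*D*v)
B(p) = 7 - 516*p (B(p) = 7 + 12*(p - 4*11*p) = 7 + 12*(p - 44*p) = 7 + 12*(-43*p) = 7 - 516*p)
1/(X(-51, -28) + B(U)) = 1/(-59 + (7 - 516*45)) = 1/(-59 + (7 - 23220)) = 1/(-59 - 23213) = 1/(-23272) = -1/23272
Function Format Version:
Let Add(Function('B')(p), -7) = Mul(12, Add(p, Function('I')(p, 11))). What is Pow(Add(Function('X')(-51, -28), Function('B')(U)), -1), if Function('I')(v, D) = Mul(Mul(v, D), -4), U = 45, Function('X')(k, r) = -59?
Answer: Rational(-1, 23272) ≈ -4.2970e-5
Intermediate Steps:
Function('I')(v, D) = Mul(-4, D, v) (Function('I')(v, D) = Mul(Mul(D, v), -4) = Mul(-4, D, v))
Function('B')(p) = Add(7, Mul(-516, p)) (Function('B')(p) = Add(7, Mul(12, Add(p, Mul(-4, 11, p)))) = Add(7, Mul(12, Add(p, Mul(-44, p)))) = Add(7, Mul(12, Mul(-43, p))) = Add(7, Mul(-516, p)))
Pow(Add(Function('X')(-51, -28), Function('B')(U)), -1) = Pow(Add(-59, Add(7, Mul(-516, 45))), -1) = Pow(Add(-59, Add(7, -23220)), -1) = Pow(Add(-59, -23213), -1) = Pow(-23272, -1) = Rational(-1, 23272)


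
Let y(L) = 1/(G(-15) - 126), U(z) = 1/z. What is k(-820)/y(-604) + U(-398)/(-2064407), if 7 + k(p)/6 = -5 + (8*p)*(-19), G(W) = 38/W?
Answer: -394849003170194043/4108169930 ≈ -9.6113e+7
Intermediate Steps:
y(L) = -15/1928 (y(L) = 1/(38/(-15) - 126) = 1/(38*(-1/15) - 126) = 1/(-38/15 - 126) = 1/(-1928/15) = -15/1928)
k(p) = -72 - 912*p (k(p) = -42 + 6*(-5 + (8*p)*(-19)) = -42 + 6*(-5 - 152*p) = -42 + (-30 - 912*p) = -72 - 912*p)
k(-820)/y(-604) + U(-398)/(-2064407) = (-72 - 912*(-820))/(-15/1928) + 1/(-398*(-2064407)) = (-72 + 747840)*(-1928/15) - 1/398*(-1/2064407) = 747768*(-1928/15) + 1/821633986 = -480565568/5 + 1/821633986 = -394849003170194043/4108169930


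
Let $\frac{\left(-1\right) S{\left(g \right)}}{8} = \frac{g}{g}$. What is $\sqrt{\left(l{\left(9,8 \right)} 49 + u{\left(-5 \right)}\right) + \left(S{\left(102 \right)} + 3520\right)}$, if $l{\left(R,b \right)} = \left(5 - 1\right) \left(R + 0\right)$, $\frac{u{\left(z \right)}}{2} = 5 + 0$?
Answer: $\sqrt{5286} \approx 72.705$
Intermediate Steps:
$u{\left(z \right)} = 10$ ($u{\left(z \right)} = 2 \left(5 + 0\right) = 2 \cdot 5 = 10$)
$l{\left(R,b \right)} = 4 R$
$S{\left(g \right)} = -8$ ($S{\left(g \right)} = - 8 \frac{g}{g} = \left(-8\right) 1 = -8$)
$\sqrt{\left(l{\left(9,8 \right)} 49 + u{\left(-5 \right)}\right) + \left(S{\left(102 \right)} + 3520\right)} = \sqrt{\left(4 \cdot 9 \cdot 49 + 10\right) + \left(-8 + 3520\right)} = \sqrt{\left(36 \cdot 49 + 10\right) + 3512} = \sqrt{\left(1764 + 10\right) + 3512} = \sqrt{1774 + 3512} = \sqrt{5286}$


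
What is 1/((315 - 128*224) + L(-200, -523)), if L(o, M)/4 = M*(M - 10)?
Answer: 1/1086679 ≈ 9.2023e-7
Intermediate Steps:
L(o, M) = 4*M*(-10 + M) (L(o, M) = 4*(M*(M - 10)) = 4*(M*(-10 + M)) = 4*M*(-10 + M))
1/((315 - 128*224) + L(-200, -523)) = 1/((315 - 128*224) + 4*(-523)*(-10 - 523)) = 1/((315 - 28672) + 4*(-523)*(-533)) = 1/(-28357 + 1115036) = 1/1086679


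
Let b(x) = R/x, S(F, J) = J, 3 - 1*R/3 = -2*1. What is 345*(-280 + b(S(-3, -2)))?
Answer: -198375/2 ≈ -99188.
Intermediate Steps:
R = 15 (R = 9 - (-6) = 9 - 3*(-2) = 9 + 6 = 15)
b(x) = 15/x
345*(-280 + b(S(-3, -2))) = 345*(-280 + 15/(-2)) = 345*(-280 + 15*(-½)) = 345*(-280 - 15/2) = 345*(-575/2) = -198375/2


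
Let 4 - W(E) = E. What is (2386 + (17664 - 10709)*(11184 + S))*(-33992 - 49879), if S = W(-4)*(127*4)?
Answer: -8894706246846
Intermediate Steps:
W(E) = 4 - E
S = 4064 (S = (4 - 1*(-4))*(127*4) = (4 + 4)*508 = 8*508 = 4064)
(2386 + (17664 - 10709)*(11184 + S))*(-33992 - 49879) = (2386 + (17664 - 10709)*(11184 + 4064))*(-33992 - 49879) = (2386 + 6955*15248)*(-83871) = (2386 + 106049840)*(-83871) = 106052226*(-83871) = -8894706246846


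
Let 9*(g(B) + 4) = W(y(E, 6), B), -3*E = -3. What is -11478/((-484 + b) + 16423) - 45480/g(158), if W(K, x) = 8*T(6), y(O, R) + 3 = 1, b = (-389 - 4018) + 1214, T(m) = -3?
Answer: 43470867/6373 ≈ 6821.1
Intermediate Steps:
E = 1 (E = -⅓*(-3) = 1)
b = -3193 (b = -4407 + 1214 = -3193)
y(O, R) = -2 (y(O, R) = -3 + 1 = -2)
W(K, x) = -24 (W(K, x) = 8*(-3) = -24)
g(B) = -20/3 (g(B) = -4 + (⅑)*(-24) = -4 - 8/3 = -20/3)
-11478/((-484 + b) + 16423) - 45480/g(158) = -11478/((-484 - 3193) + 16423) - 45480/(-20/3) = -11478/(-3677 + 16423) - 45480*(-3/20) = -11478/12746 + 6822 = -11478*1/12746 + 6822 = -5739/6373 + 6822 = 43470867/6373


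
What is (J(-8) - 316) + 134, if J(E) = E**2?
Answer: -118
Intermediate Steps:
(J(-8) - 316) + 134 = ((-8)**2 - 316) + 134 = (64 - 316) + 134 = -252 + 134 = -118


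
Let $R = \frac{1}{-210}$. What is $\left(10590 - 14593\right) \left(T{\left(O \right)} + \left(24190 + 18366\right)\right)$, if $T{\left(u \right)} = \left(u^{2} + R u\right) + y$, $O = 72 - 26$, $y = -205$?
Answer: $- \frac{18690055036}{105} \approx -1.78 \cdot 10^{8}$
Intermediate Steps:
$R = - \frac{1}{210} \approx -0.0047619$
$O = 46$ ($O = 72 - 26 = 46$)
$T{\left(u \right)} = -205 + u^{2} - \frac{u}{210}$ ($T{\left(u \right)} = \left(u^{2} - \frac{u}{210}\right) - 205 = -205 + u^{2} - \frac{u}{210}$)
$\left(10590 - 14593\right) \left(T{\left(O \right)} + \left(24190 + 18366\right)\right) = \left(10590 - 14593\right) \left(\left(-205 + 46^{2} - \frac{23}{105}\right) + \left(24190 + 18366\right)\right) = - 4003 \left(\left(-205 + 2116 - \frac{23}{105}\right) + 42556\right) = - 4003 \left(\frac{200632}{105} + 42556\right) = \left(-4003\right) \frac{4669012}{105} = - \frac{18690055036}{105}$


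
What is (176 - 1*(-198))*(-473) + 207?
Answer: -176695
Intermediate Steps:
(176 - 1*(-198))*(-473) + 207 = (176 + 198)*(-473) + 207 = 374*(-473) + 207 = -176902 + 207 = -176695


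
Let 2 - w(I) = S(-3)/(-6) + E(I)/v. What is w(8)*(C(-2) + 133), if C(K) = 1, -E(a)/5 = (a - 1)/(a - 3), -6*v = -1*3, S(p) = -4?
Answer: 6164/3 ≈ 2054.7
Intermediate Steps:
v = 1/2 (v = -(-1)*3/6 = -1/6*(-3) = 1/2 ≈ 0.50000)
E(a) = -5*(-1 + a)/(-3 + a) (E(a) = -5*(a - 1)/(a - 3) = -5*(-1 + a)/(-3 + a))
w(I) = 4/3 - 10*(1 - I)/(-3 + I) (w(I) = 2 - (-4/(-6) + (5*(1 - I)/(-3 + I))/(1/2)) = 2 - (-4*(-1/6) + (5*(1 - I)/(-3 + I))*2) = 2 - (2/3 + 10*(1 - I)/(-3 + I)) = 2 + (-2/3 - 10*(1 - I)/(-3 + I)) = 4/3 - 10*(1 - I)/(-3 + I))
w(8)*(C(-2) + 133) = (2*(-21 + 17*8)/(3*(-3 + 8)))*(1 + 133) = ((2/3)*(-21 + 136)/5)*134 = ((2/3)*(1/5)*115)*134 = (46/3)*134 = 6164/3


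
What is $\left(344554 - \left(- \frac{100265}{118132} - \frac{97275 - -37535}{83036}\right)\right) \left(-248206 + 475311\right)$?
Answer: $\frac{191893866560223905785}{2452302188} \approx 7.8251 \cdot 10^{10}$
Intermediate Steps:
$\left(344554 - \left(- \frac{100265}{118132} - \frac{97275 - -37535}{83036}\right)\right) \left(-248206 + 475311\right) = \left(344554 - \left(- \frac{100265}{118132} - \left(97275 + 37535\right) \frac{1}{83036}\right)\right) 227105 = \left(344554 + \left(134810 \cdot \frac{1}{83036} + \frac{100265}{118132}\right)\right) 227105 = \left(344554 + \left(\frac{67405}{41518} + \frac{100265}{118132}\right)\right) 227105 = \left(344554 + \frac{6062744865}{2452302188}\right) 227105 = \frac{844956590829017}{2452302188} \cdot 227105 = \frac{191893866560223905785}{2452302188}$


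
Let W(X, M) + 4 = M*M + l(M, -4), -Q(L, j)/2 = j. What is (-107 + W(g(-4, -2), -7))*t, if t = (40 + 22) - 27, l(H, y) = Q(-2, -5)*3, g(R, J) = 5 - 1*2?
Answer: -1120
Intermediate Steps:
Q(L, j) = -2*j
g(R, J) = 3 (g(R, J) = 5 - 2 = 3)
l(H, y) = 30 (l(H, y) = -2*(-5)*3 = 10*3 = 30)
t = 35 (t = 62 - 27 = 35)
W(X, M) = 26 + M**2 (W(X, M) = -4 + (M*M + 30) = -4 + (M**2 + 30) = -4 + (30 + M**2) = 26 + M**2)
(-107 + W(g(-4, -2), -7))*t = (-107 + (26 + (-7)**2))*35 = (-107 + (26 + 49))*35 = (-107 + 75)*35 = -32*35 = -1120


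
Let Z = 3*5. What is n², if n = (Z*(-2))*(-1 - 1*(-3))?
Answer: 3600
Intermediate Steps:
Z = 15
n = -60 (n = (15*(-2))*(-1 - 1*(-3)) = -30*(-1 + 3) = -30*2 = -60)
n² = (-60)² = 3600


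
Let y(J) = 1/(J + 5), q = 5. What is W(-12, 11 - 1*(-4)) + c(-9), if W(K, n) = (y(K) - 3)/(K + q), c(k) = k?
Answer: -419/49 ≈ -8.5510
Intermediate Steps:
y(J) = 1/(5 + J)
W(K, n) = (-3 + 1/(5 + K))/(5 + K) (W(K, n) = (1/(5 + K) - 3)/(K + 5) = (-3 + 1/(5 + K))/(5 + K))
W(-12, 11 - 1*(-4)) + c(-9) = (-14 - 3*(-12))/(5 - 12)**2 - 9 = (-14 + 36)/(-7)**2 - 9 = (1/49)*22 - 9 = 22/49 - 9 = -419/49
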